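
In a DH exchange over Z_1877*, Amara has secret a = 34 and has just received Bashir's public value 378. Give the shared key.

903

Shared key K = 378^34 mod 1877.
378^1 ≡ 378 (mod 1877)
378^2 = (378^1)^2 ≡ 378^2 = 142884 ≡ 232 (mod 1877)
378^4 = (378^2)^2 ≡ 232^2 = 53824 ≡ 1268 (mod 1877)
378^8 = (378^4)^2 ≡ 1268^2 = 1607824 ≡ 1112 (mod 1877)
378^16 = (378^8)^2 ≡ 1112^2 = 1236544 ≡ 1478 (mod 1877)
378^32 = (378^16)^2 ≡ 1478^2 = 2184484 ≡ 1533 (mod 1877)
378^34 = 378^32 · 378^2 ≡ 1533 · 232 ≡ 903 (mod 1877).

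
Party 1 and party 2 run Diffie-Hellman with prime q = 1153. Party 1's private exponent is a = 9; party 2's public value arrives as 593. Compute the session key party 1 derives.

Shared key K = 593^9 mod 1153.
593^1 ≡ 593 (mod 1153)
593^2 = (593^1)^2 ≡ 593^2 = 351649 ≡ 1137 (mod 1153)
593^4 = (593^2)^2 ≡ 1137^2 = 1292769 ≡ 256 (mod 1153)
593^8 = (593^4)^2 ≡ 256^2 = 65536 ≡ 968 (mod 1153)
593^9 = 593^8 · 593^1 ≡ 968 · 593 ≡ 983 (mod 1153).

983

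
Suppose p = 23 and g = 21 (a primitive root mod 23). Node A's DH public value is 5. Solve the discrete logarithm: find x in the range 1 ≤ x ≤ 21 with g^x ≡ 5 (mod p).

Try successive powers of 21 modulo 23:
21^1 ≡ 21
21^2 ≡ 4
21^3 ≡ 15
21^4 ≡ 16
21^5 ≡ 14
21^6 ≡ 18
21^7 ≡ 10
21^8 ≡ 3
21^9 ≡ 17
21^10 ≡ 12
21^11 ≡ 22
21^12 ≡ 2
21^13 ≡ 19
21^14 ≡ 8
21^15 ≡ 7
21^16 ≡ 9
21^17 ≡ 5
Found: x = 17.

17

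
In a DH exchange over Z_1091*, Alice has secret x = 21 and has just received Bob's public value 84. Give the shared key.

325

Shared key K = 84^21 mod 1091.
84^1 ≡ 84 (mod 1091)
84^2 = (84^1)^2 ≡ 84^2 = 7056 ≡ 510 (mod 1091)
84^4 = (84^2)^2 ≡ 510^2 = 260100 ≡ 442 (mod 1091)
84^8 = (84^4)^2 ≡ 442^2 = 195364 ≡ 75 (mod 1091)
84^16 = (84^8)^2 ≡ 75^2 = 5625 ≡ 170 (mod 1091)
84^21 = 84^16 · 84^4 · 84^1 ≡ 170 · 442 · 84 ≡ 325 (mod 1091).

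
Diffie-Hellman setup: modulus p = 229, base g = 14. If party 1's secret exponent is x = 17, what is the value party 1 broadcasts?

129

Public value = 14^17 (mod 229).
14^1 ≡ 14 (mod 229)
14^2 = (14^1)^2 ≡ 14^2 = 196 ≡ 196 (mod 229)
14^4 = (14^2)^2 ≡ 196^2 = 38416 ≡ 173 (mod 229)
14^8 = (14^4)^2 ≡ 173^2 = 29929 ≡ 159 (mod 229)
14^16 = (14^8)^2 ≡ 159^2 = 25281 ≡ 91 (mod 229)
14^17 = 14^16 · 14^1 ≡ 91 · 14 ≡ 129 (mod 229).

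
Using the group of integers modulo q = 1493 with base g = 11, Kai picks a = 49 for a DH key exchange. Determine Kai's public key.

1013

Public value = 11^49 mod 1493.
11^1 ≡ 11 (mod 1493)
11^2 = (11^1)^2 ≡ 11^2 = 121 ≡ 121 (mod 1493)
11^4 = (11^2)^2 ≡ 121^2 = 14641 ≡ 1204 (mod 1493)
11^8 = (11^4)^2 ≡ 1204^2 = 1449616 ≡ 1406 (mod 1493)
11^16 = (11^8)^2 ≡ 1406^2 = 1976836 ≡ 104 (mod 1493)
11^32 = (11^16)^2 ≡ 104^2 = 10816 ≡ 365 (mod 1493)
11^49 = 11^32 · 11^16 · 11^1 ≡ 365 · 104 · 11 ≡ 1013 (mod 1493).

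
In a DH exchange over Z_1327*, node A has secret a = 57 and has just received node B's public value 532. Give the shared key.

1289

Shared key K = 532^57 mod 1327.
532^1 ≡ 532 (mod 1327)
532^2 = (532^1)^2 ≡ 532^2 = 283024 ≡ 373 (mod 1327)
532^4 = (532^2)^2 ≡ 373^2 = 139129 ≡ 1121 (mod 1327)
532^8 = (532^4)^2 ≡ 1121^2 = 1256641 ≡ 1299 (mod 1327)
532^16 = (532^8)^2 ≡ 1299^2 = 1687401 ≡ 784 (mod 1327)
532^32 = (532^16)^2 ≡ 784^2 = 614656 ≡ 255 (mod 1327)
532^57 = 532^32 · 532^16 · 532^8 · 532^1 ≡ 255 · 784 · 1299 · 532 ≡ 1289 (mod 1327).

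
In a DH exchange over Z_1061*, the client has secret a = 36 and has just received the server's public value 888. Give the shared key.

Shared key K = 888^36 mod 1061.
888^1 ≡ 888 (mod 1061)
888^2 = (888^1)^2 ≡ 888^2 = 788544 ≡ 221 (mod 1061)
888^4 = (888^2)^2 ≡ 221^2 = 48841 ≡ 35 (mod 1061)
888^8 = (888^4)^2 ≡ 35^2 = 1225 ≡ 164 (mod 1061)
888^16 = (888^8)^2 ≡ 164^2 = 26896 ≡ 371 (mod 1061)
888^32 = (888^16)^2 ≡ 371^2 = 137641 ≡ 772 (mod 1061)
888^36 = 888^32 · 888^4 ≡ 772 · 35 ≡ 495 (mod 1061).

495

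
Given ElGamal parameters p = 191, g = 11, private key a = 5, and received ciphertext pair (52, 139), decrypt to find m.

Shared mask s = c₁^a mod p = 52^5 mod 191.
52^1 ≡ 52 (mod 191)
52^2 = (52^1)^2 ≡ 52^2 = 2704 ≡ 30 (mod 191)
52^4 = (52^2)^2 ≡ 30^2 = 900 ≡ 136 (mod 191)
52^5 = 52^4 · 52^1 ≡ 136 · 52 ≡ 5 (mod 191).
So s = 5; s⁻¹ ≡ 153 (mod 191).
m = c₂ · s⁻¹ mod 191 = 139 · 153 mod 191 = 66.

66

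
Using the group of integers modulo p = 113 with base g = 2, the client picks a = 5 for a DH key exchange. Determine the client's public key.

32

Public value = 2^5 mod 113.
2^1 ≡ 2 (mod 113)
2^2 = (2^1)^2 ≡ 2^2 = 4 ≡ 4 (mod 113)
2^4 = (2^2)^2 ≡ 4^2 = 16 ≡ 16 (mod 113)
2^5 = 2^4 · 2^1 ≡ 16 · 2 ≡ 32 (mod 113).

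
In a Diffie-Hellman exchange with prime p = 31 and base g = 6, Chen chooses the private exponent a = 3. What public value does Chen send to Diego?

30

Public value = 6^3 mod 31.
6^1 ≡ 6 (mod 31)
6^2 = (6^1)^2 ≡ 6^2 = 36 ≡ 5 (mod 31)
6^3 = 6^2 · 6^1 ≡ 5 · 6 ≡ 30 (mod 31).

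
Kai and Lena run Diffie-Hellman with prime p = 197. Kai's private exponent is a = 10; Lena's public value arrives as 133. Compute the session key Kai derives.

Shared key K = 133^10 mod 197.
133^1 ≡ 133 (mod 197)
133^2 = (133^1)^2 ≡ 133^2 = 17689 ≡ 156 (mod 197)
133^4 = (133^2)^2 ≡ 156^2 = 24336 ≡ 105 (mod 197)
133^8 = (133^4)^2 ≡ 105^2 = 11025 ≡ 190 (mod 197)
133^10 = 133^8 · 133^2 ≡ 190 · 156 ≡ 90 (mod 197).

90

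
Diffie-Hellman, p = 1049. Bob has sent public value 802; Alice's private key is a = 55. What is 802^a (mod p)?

949

Shared key K = 802^55 mod 1049.
802^1 ≡ 802 (mod 1049)
802^2 = (802^1)^2 ≡ 802^2 = 643204 ≡ 167 (mod 1049)
802^4 = (802^2)^2 ≡ 167^2 = 27889 ≡ 615 (mod 1049)
802^8 = (802^4)^2 ≡ 615^2 = 378225 ≡ 585 (mod 1049)
802^16 = (802^8)^2 ≡ 585^2 = 342225 ≡ 251 (mod 1049)
802^32 = (802^16)^2 ≡ 251^2 = 63001 ≡ 61 (mod 1049)
802^55 = 802^32 · 802^16 · 802^4 · 802^2 · 802^1 ≡ 61 · 251 · 615 · 167 · 802 ≡ 949 (mod 1049).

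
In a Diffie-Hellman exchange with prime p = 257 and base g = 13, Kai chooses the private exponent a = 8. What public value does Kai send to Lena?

Public value = 13^8 mod 257.
13^1 ≡ 13 (mod 257)
13^2 = (13^1)^2 ≡ 13^2 = 169 ≡ 169 (mod 257)
13^4 = (13^2)^2 ≡ 169^2 = 28561 ≡ 34 (mod 257)
13^8 = (13^4)^2 ≡ 34^2 = 1156 ≡ 128 (mod 257)

128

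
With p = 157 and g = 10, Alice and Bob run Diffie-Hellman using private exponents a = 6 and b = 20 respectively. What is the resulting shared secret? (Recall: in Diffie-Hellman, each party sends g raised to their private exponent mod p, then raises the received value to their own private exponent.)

Alice sends A = g^a mod p = 10^6 mod 157.
10^1 ≡ 10 (mod 157)
10^2 = (10^1)^2 ≡ 10^2 = 100 ≡ 100 (mod 157)
10^4 = (10^2)^2 ≡ 100^2 = 10000 ≡ 109 (mod 157)
10^6 = 10^4 · 10^2 ≡ 109 · 100 ≡ 67 (mod 157).
So A = 67. Bob then computes K = A^b mod p = 67^20 mod 157.
67^1 ≡ 67 (mod 157)
67^2 = (67^1)^2 ≡ 67^2 = 4489 ≡ 93 (mod 157)
67^4 = (67^2)^2 ≡ 93^2 = 8649 ≡ 14 (mod 157)
67^8 = (67^4)^2 ≡ 14^2 = 196 ≡ 39 (mod 157)
67^16 = (67^8)^2 ≡ 39^2 = 1521 ≡ 108 (mod 157)
67^20 = 67^16 · 67^4 ≡ 108 · 14 ≡ 99 (mod 157).

99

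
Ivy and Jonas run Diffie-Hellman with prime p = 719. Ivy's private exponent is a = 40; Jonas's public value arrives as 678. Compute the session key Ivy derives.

Shared key K = 678^40 mod 719.
678^1 ≡ 678 (mod 719)
678^2 = (678^1)^2 ≡ 678^2 = 459684 ≡ 243 (mod 719)
678^4 = (678^2)^2 ≡ 243^2 = 59049 ≡ 91 (mod 719)
678^8 = (678^4)^2 ≡ 91^2 = 8281 ≡ 372 (mod 719)
678^16 = (678^8)^2 ≡ 372^2 = 138384 ≡ 336 (mod 719)
678^32 = (678^16)^2 ≡ 336^2 = 112896 ≡ 13 (mod 719)
678^40 = 678^32 · 678^8 ≡ 13 · 372 ≡ 522 (mod 719).

522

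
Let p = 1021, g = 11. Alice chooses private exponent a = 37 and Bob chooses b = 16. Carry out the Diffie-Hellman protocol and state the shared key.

Alice sends A = g^a mod p = 11^37 mod 1021.
11^1 ≡ 11 (mod 1021)
11^2 = (11^1)^2 ≡ 11^2 = 121 ≡ 121 (mod 1021)
11^4 = (11^2)^2 ≡ 121^2 = 14641 ≡ 347 (mod 1021)
11^8 = (11^4)^2 ≡ 347^2 = 120409 ≡ 952 (mod 1021)
11^16 = (11^8)^2 ≡ 952^2 = 906304 ≡ 677 (mod 1021)
11^32 = (11^16)^2 ≡ 677^2 = 458329 ≡ 921 (mod 1021)
11^37 = 11^32 · 11^4 · 11^1 ≡ 921 · 347 · 11 ≡ 154 (mod 1021).
So A = 154. Bob then computes K = A^b mod p = 154^16 mod 1021.
154^1 ≡ 154 (mod 1021)
154^2 = (154^1)^2 ≡ 154^2 = 23716 ≡ 233 (mod 1021)
154^4 = (154^2)^2 ≡ 233^2 = 54289 ≡ 176 (mod 1021)
154^8 = (154^4)^2 ≡ 176^2 = 30976 ≡ 346 (mod 1021)
154^16 = (154^8)^2 ≡ 346^2 = 119716 ≡ 259 (mod 1021)

259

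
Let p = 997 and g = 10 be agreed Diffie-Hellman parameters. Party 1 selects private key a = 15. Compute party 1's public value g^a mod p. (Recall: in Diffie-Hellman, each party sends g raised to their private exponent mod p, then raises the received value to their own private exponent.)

Public value = 10^15 mod 997.
10^1 ≡ 10 (mod 997)
10^2 = (10^1)^2 ≡ 10^2 = 100 ≡ 100 (mod 997)
10^4 = (10^2)^2 ≡ 100^2 = 10000 ≡ 30 (mod 997)
10^8 = (10^4)^2 ≡ 30^2 = 900 ≡ 900 (mod 997)
10^15 = 10^8 · 10^4 · 10^2 · 10^1 ≡ 900 · 30 · 100 · 10 ≡ 243 (mod 997).

243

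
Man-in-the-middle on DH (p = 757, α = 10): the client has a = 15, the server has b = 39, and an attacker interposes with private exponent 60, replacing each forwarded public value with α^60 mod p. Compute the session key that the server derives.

The server receives an attacker's public value M = 10^60 mod 757 instead of the honest one.
10^1 ≡ 10 (mod 757)
10^2 = (10^1)^2 ≡ 10^2 = 100 ≡ 100 (mod 757)
10^4 = (10^2)^2 ≡ 100^2 = 10000 ≡ 159 (mod 757)
10^8 = (10^4)^2 ≡ 159^2 = 25281 ≡ 300 (mod 757)
10^16 = (10^8)^2 ≡ 300^2 = 90000 ≡ 674 (mod 757)
10^32 = (10^16)^2 ≡ 674^2 = 454276 ≡ 76 (mod 757)
10^60 = 10^32 · 10^16 · 10^8 · 10^4 ≡ 76 · 674 · 300 · 159 ≡ 3 (mod 757).
So M = 3. The server computes K = M^39 mod 757.
3^1 ≡ 3 (mod 757)
3^2 = (3^1)^2 ≡ 3^2 = 9 ≡ 9 (mod 757)
3^4 = (3^2)^2 ≡ 9^2 = 81 ≡ 81 (mod 757)
3^8 = (3^4)^2 ≡ 81^2 = 6561 ≡ 505 (mod 757)
3^16 = (3^8)^2 ≡ 505^2 = 255025 ≡ 673 (mod 757)
3^32 = (3^16)^2 ≡ 673^2 = 452929 ≡ 243 (mod 757)
3^39 = 3^32 · 3^4 · 3^2 · 3^1 ≡ 243 · 81 · 9 · 3 ≡ 27 (mod 757).

27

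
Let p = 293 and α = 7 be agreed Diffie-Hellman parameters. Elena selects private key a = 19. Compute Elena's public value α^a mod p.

105

Public value = 7^19 mod 293.
7^1 ≡ 7 (mod 293)
7^2 = (7^1)^2 ≡ 7^2 = 49 ≡ 49 (mod 293)
7^4 = (7^2)^2 ≡ 49^2 = 2401 ≡ 57 (mod 293)
7^8 = (7^4)^2 ≡ 57^2 = 3249 ≡ 26 (mod 293)
7^16 = (7^8)^2 ≡ 26^2 = 676 ≡ 90 (mod 293)
7^19 = 7^16 · 7^2 · 7^1 ≡ 90 · 49 · 7 ≡ 105 (mod 293).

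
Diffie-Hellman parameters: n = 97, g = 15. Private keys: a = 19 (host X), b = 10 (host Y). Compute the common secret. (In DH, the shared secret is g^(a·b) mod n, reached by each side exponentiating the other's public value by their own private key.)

72

Host Y sends B = g^b mod n = 15^10 mod 97.
15^1 ≡ 15 (mod 97)
15^2 = (15^1)^2 ≡ 15^2 = 225 ≡ 31 (mod 97)
15^4 = (15^2)^2 ≡ 31^2 = 961 ≡ 88 (mod 97)
15^8 = (15^4)^2 ≡ 88^2 = 7744 ≡ 81 (mod 97)
15^10 = 15^8 · 15^2 ≡ 81 · 31 ≡ 86 (mod 97).
So B = 86. Host X then computes K = B^a mod n = 86^19 mod 97.
86^1 ≡ 86 (mod 97)
86^2 = (86^1)^2 ≡ 86^2 = 7396 ≡ 24 (mod 97)
86^4 = (86^2)^2 ≡ 24^2 = 576 ≡ 91 (mod 97)
86^8 = (86^4)^2 ≡ 91^2 = 8281 ≡ 36 (mod 97)
86^16 = (86^8)^2 ≡ 36^2 = 1296 ≡ 35 (mod 97)
86^19 = 86^16 · 86^2 · 86^1 ≡ 35 · 24 · 86 ≡ 72 (mod 97).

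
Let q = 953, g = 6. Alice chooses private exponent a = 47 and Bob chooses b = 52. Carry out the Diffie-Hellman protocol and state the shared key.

807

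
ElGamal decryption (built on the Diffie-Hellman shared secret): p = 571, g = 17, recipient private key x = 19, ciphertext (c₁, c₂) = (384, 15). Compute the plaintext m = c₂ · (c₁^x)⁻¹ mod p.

95

Shared mask s = c₁^x mod p = 384^19 mod 571.
384^1 ≡ 384 (mod 571)
384^2 = (384^1)^2 ≡ 384^2 = 147456 ≡ 138 (mod 571)
384^4 = (384^2)^2 ≡ 138^2 = 19044 ≡ 201 (mod 571)
384^8 = (384^4)^2 ≡ 201^2 = 40401 ≡ 431 (mod 571)
384^16 = (384^8)^2 ≡ 431^2 = 185761 ≡ 186 (mod 571)
384^19 = 384^16 · 384^2 · 384^1 ≡ 186 · 138 · 384 ≡ 481 (mod 571).
So s = 481; s⁻¹ ≡ 387 (mod 571).
m = c₂ · s⁻¹ mod 571 = 15 · 387 mod 571 = 95.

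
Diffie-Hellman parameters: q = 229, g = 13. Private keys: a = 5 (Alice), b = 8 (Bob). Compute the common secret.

Alice sends A = g^a mod q = 13^5 mod 229.
13^1 ≡ 13 (mod 229)
13^2 = (13^1)^2 ≡ 13^2 = 169 ≡ 169 (mod 229)
13^4 = (13^2)^2 ≡ 169^2 = 28561 ≡ 165 (mod 229)
13^5 = 13^4 · 13^1 ≡ 165 · 13 ≡ 84 (mod 229).
So A = 84. Bob then computes K = A^b mod q = 84^8 mod 229.
84^1 ≡ 84 (mod 229)
84^2 = (84^1)^2 ≡ 84^2 = 7056 ≡ 186 (mod 229)
84^4 = (84^2)^2 ≡ 186^2 = 34596 ≡ 17 (mod 229)
84^8 = (84^4)^2 ≡ 17^2 = 289 ≡ 60 (mod 229)

60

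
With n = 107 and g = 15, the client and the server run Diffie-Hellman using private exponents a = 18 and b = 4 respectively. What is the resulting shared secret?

The server sends B = g^b mod n = 15^4 mod 107.
15^1 ≡ 15 (mod 107)
15^2 = (15^1)^2 ≡ 15^2 = 225 ≡ 11 (mod 107)
15^4 = (15^2)^2 ≡ 11^2 = 121 ≡ 14 (mod 107)
So B = 14. The client then computes K = B^a mod n = 14^18 mod 107.
14^1 ≡ 14 (mod 107)
14^2 = (14^1)^2 ≡ 14^2 = 196 ≡ 89 (mod 107)
14^4 = (14^2)^2 ≡ 89^2 = 7921 ≡ 3 (mod 107)
14^8 = (14^4)^2 ≡ 3^2 = 9 ≡ 9 (mod 107)
14^16 = (14^8)^2 ≡ 9^2 = 81 ≡ 81 (mod 107)
14^18 = 14^16 · 14^2 ≡ 81 · 89 ≡ 40 (mod 107).

40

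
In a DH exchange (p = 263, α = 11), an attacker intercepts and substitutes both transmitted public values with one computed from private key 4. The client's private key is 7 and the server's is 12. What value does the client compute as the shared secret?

The client receives an attacker's public value M = 11^4 mod 263 instead of the honest one.
11^1 ≡ 11 (mod 263)
11^2 = (11^1)^2 ≡ 11^2 = 121 ≡ 121 (mod 263)
11^4 = (11^2)^2 ≡ 121^2 = 14641 ≡ 176 (mod 263)
So M = 176. The client computes K = M^7 mod 263.
176^1 ≡ 176 (mod 263)
176^2 = (176^1)^2 ≡ 176^2 = 30976 ≡ 205 (mod 263)
176^4 = (176^2)^2 ≡ 205^2 = 42025 ≡ 208 (mod 263)
176^7 = 176^4 · 176^2 · 176^1 ≡ 208 · 205 · 176 ≡ 198 (mod 263).

198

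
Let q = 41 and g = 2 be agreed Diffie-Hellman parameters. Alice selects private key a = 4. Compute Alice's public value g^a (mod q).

Public value = 2^4 (mod 41).
2^1 ≡ 2 (mod 41)
2^2 = (2^1)^2 ≡ 2^2 = 4 ≡ 4 (mod 41)
2^4 = (2^2)^2 ≡ 4^2 = 16 ≡ 16 (mod 41)

16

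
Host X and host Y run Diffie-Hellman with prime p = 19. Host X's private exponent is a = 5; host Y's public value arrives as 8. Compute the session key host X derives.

Shared key K = 8^5 mod 19.
8^1 ≡ 8 (mod 19)
8^2 = (8^1)^2 ≡ 8^2 = 64 ≡ 7 (mod 19)
8^4 = (8^2)^2 ≡ 7^2 = 49 ≡ 11 (mod 19)
8^5 = 8^4 · 8^1 ≡ 11 · 8 ≡ 12 (mod 19).

12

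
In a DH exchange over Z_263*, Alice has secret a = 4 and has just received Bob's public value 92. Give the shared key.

200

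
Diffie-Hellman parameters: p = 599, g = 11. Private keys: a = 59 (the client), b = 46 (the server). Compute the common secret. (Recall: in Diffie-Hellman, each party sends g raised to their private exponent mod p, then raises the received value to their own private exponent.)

375

The server sends B = g^b mod p = 11^46 mod 599.
11^1 ≡ 11 (mod 599)
11^2 = (11^1)^2 ≡ 11^2 = 121 ≡ 121 (mod 599)
11^4 = (11^2)^2 ≡ 121^2 = 14641 ≡ 265 (mod 599)
11^8 = (11^4)^2 ≡ 265^2 = 70225 ≡ 142 (mod 599)
11^16 = (11^8)^2 ≡ 142^2 = 20164 ≡ 397 (mod 599)
11^32 = (11^16)^2 ≡ 397^2 = 157609 ≡ 72 (mod 599)
11^46 = 11^32 · 11^8 · 11^4 · 11^2 ≡ 72 · 142 · 265 · 121 ≡ 459 (mod 599).
So B = 459. The client then computes K = B^a mod p = 459^59 mod 599.
459^1 ≡ 459 (mod 599)
459^2 = (459^1)^2 ≡ 459^2 = 210681 ≡ 432 (mod 599)
459^4 = (459^2)^2 ≡ 432^2 = 186624 ≡ 335 (mod 599)
459^8 = (459^4)^2 ≡ 335^2 = 112225 ≡ 212 (mod 599)
459^16 = (459^8)^2 ≡ 212^2 = 44944 ≡ 19 (mod 599)
459^32 = (459^16)^2 ≡ 19^2 = 361 ≡ 361 (mod 599)
459^59 = 459^32 · 459^16 · 459^8 · 459^2 · 459^1 ≡ 361 · 19 · 212 · 432 · 459 ≡ 375 (mod 599).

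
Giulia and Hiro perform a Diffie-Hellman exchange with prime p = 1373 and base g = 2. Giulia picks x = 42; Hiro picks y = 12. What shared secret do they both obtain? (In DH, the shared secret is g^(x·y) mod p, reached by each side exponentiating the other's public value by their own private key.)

Hiro sends B = g^y mod p = 2^12 mod 1373.
2^1 ≡ 2 (mod 1373)
2^2 = (2^1)^2 ≡ 2^2 = 4 ≡ 4 (mod 1373)
2^4 = (2^2)^2 ≡ 4^2 = 16 ≡ 16 (mod 1373)
2^8 = (2^4)^2 ≡ 16^2 = 256 ≡ 256 (mod 1373)
2^12 = 2^8 · 2^4 ≡ 256 · 16 ≡ 1350 (mod 1373).
So B = 1350. Giulia then computes K = B^x mod p = 1350^42 mod 1373.
1350^1 ≡ 1350 (mod 1373)
1350^2 = (1350^1)^2 ≡ 1350^2 = 1822500 ≡ 529 (mod 1373)
1350^4 = (1350^2)^2 ≡ 529^2 = 279841 ≡ 1122 (mod 1373)
1350^8 = (1350^4)^2 ≡ 1122^2 = 1258884 ≡ 1216 (mod 1373)
1350^16 = (1350^8)^2 ≡ 1216^2 = 1478656 ≡ 1308 (mod 1373)
1350^32 = (1350^16)^2 ≡ 1308^2 = 1710864 ≡ 106 (mod 1373)
1350^42 = 1350^32 · 1350^8 · 1350^2 ≡ 106 · 1216 · 529 ≡ 58 (mod 1373).

58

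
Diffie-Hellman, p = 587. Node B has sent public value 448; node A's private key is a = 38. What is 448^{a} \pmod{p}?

Shared key K = 448^38 mod 587.
448^1 ≡ 448 (mod 587)
448^2 = (448^1)^2 ≡ 448^2 = 200704 ≡ 537 (mod 587)
448^4 = (448^2)^2 ≡ 537^2 = 288369 ≡ 152 (mod 587)
448^8 = (448^4)^2 ≡ 152^2 = 23104 ≡ 211 (mod 587)
448^16 = (448^8)^2 ≡ 211^2 = 44521 ≡ 496 (mod 587)
448^32 = (448^16)^2 ≡ 496^2 = 246016 ≡ 63 (mod 587)
448^38 = 448^32 · 448^4 · 448^2 ≡ 63 · 152 · 537 ≡ 192 (mod 587).

192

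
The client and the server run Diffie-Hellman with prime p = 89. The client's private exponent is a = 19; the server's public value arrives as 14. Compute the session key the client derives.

63

Shared key K = 14^19 mod 89.
14^1 ≡ 14 (mod 89)
14^2 = (14^1)^2 ≡ 14^2 = 196 ≡ 18 (mod 89)
14^4 = (14^2)^2 ≡ 18^2 = 324 ≡ 57 (mod 89)
14^8 = (14^4)^2 ≡ 57^2 = 3249 ≡ 45 (mod 89)
14^16 = (14^8)^2 ≡ 45^2 = 2025 ≡ 67 (mod 89)
14^19 = 14^16 · 14^2 · 14^1 ≡ 67 · 18 · 14 ≡ 63 (mod 89).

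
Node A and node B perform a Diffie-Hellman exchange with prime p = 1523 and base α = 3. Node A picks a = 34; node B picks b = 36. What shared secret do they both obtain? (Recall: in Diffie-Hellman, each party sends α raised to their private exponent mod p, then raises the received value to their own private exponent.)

Node B sends B = α^b mod p = 3^36 mod 1523.
3^1 ≡ 3 (mod 1523)
3^2 = (3^1)^2 ≡ 3^2 = 9 ≡ 9 (mod 1523)
3^4 = (3^2)^2 ≡ 9^2 = 81 ≡ 81 (mod 1523)
3^8 = (3^4)^2 ≡ 81^2 = 6561 ≡ 469 (mod 1523)
3^16 = (3^8)^2 ≡ 469^2 = 219961 ≡ 649 (mod 1523)
3^32 = (3^16)^2 ≡ 649^2 = 421201 ≡ 853 (mod 1523)
3^36 = 3^32 · 3^4 ≡ 853 · 81 ≡ 558 (mod 1523).
So B = 558. Node A then computes K = B^a mod p = 558^34 mod 1523.
558^1 ≡ 558 (mod 1523)
558^2 = (558^1)^2 ≡ 558^2 = 311364 ≡ 672 (mod 1523)
558^4 = (558^2)^2 ≡ 672^2 = 451584 ≡ 776 (mod 1523)
558^8 = (558^4)^2 ≡ 776^2 = 602176 ≡ 591 (mod 1523)
558^16 = (558^8)^2 ≡ 591^2 = 349281 ≡ 514 (mod 1523)
558^32 = (558^16)^2 ≡ 514^2 = 264196 ≡ 717 (mod 1523)
558^34 = 558^32 · 558^2 ≡ 717 · 672 ≡ 556 (mod 1523).

556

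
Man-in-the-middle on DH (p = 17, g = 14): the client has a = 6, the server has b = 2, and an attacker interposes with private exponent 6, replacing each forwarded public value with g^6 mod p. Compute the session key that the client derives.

The client receives an attacker's public value M = 14^6 mod 17 instead of the honest one.
14^1 ≡ 14 (mod 17)
14^2 = (14^1)^2 ≡ 14^2 = 196 ≡ 9 (mod 17)
14^4 = (14^2)^2 ≡ 9^2 = 81 ≡ 13 (mod 17)
14^6 = 14^4 · 14^2 ≡ 13 · 9 ≡ 15 (mod 17).
So M = 15. The client computes K = M^6 mod 17.
15^1 ≡ 15 (mod 17)
15^2 = (15^1)^2 ≡ 15^2 = 225 ≡ 4 (mod 17)
15^4 = (15^2)^2 ≡ 4^2 = 16 ≡ 16 (mod 17)
15^6 = 15^4 · 15^2 ≡ 16 · 4 ≡ 13 (mod 17).

13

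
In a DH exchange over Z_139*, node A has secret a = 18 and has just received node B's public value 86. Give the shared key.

129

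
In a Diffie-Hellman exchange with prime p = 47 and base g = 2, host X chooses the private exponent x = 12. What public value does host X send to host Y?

7

Public value = 2^{12} \pmod{47}.
2^1 ≡ 2 (mod 47)
2^2 = (2^1)^2 ≡ 2^2 = 4 ≡ 4 (mod 47)
2^4 = (2^2)^2 ≡ 4^2 = 16 ≡ 16 (mod 47)
2^8 = (2^4)^2 ≡ 16^2 = 256 ≡ 21 (mod 47)
2^12 = 2^8 · 2^4 ≡ 21 · 16 ≡ 7 (mod 47).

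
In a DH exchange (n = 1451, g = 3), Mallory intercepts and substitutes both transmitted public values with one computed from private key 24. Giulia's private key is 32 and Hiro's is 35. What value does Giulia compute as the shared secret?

Giulia receives Mallory's public value M = 3^24 mod 1451 instead of the honest one.
3^1 ≡ 3 (mod 1451)
3^2 = (3^1)^2 ≡ 3^2 = 9 ≡ 9 (mod 1451)
3^4 = (3^2)^2 ≡ 9^2 = 81 ≡ 81 (mod 1451)
3^8 = (3^4)^2 ≡ 81^2 = 6561 ≡ 757 (mod 1451)
3^16 = (3^8)^2 ≡ 757^2 = 573049 ≡ 1355 (mod 1451)
3^24 = 3^16 · 3^8 ≡ 1355 · 757 ≡ 1329 (mod 1451).
So M = 1329. Giulia computes K = M^32 mod 1451.
1329^1 ≡ 1329 (mod 1451)
1329^2 = (1329^1)^2 ≡ 1329^2 = 1766241 ≡ 374 (mod 1451)
1329^4 = (1329^2)^2 ≡ 374^2 = 139876 ≡ 580 (mod 1451)
1329^8 = (1329^4)^2 ≡ 580^2 = 336400 ≡ 1219 (mod 1451)
1329^16 = (1329^8)^2 ≡ 1219^2 = 1485961 ≡ 137 (mod 1451)
1329^32 = (1329^16)^2 ≡ 137^2 = 18769 ≡ 1357 (mod 1451)

1357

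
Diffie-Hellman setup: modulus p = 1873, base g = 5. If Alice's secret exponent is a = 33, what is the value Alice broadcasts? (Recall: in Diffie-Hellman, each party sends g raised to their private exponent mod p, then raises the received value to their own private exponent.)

Public value = 5^33 mod 1873.
5^1 ≡ 5 (mod 1873)
5^2 = (5^1)^2 ≡ 5^2 = 25 ≡ 25 (mod 1873)
5^4 = (5^2)^2 ≡ 25^2 = 625 ≡ 625 (mod 1873)
5^8 = (5^4)^2 ≡ 625^2 = 390625 ≡ 1041 (mod 1873)
5^16 = (5^8)^2 ≡ 1041^2 = 1083681 ≡ 1087 (mod 1873)
5^32 = (5^16)^2 ≡ 1087^2 = 1181569 ≡ 1579 (mod 1873)
5^33 = 5^32 · 5^1 ≡ 1579 · 5 ≡ 403 (mod 1873).

403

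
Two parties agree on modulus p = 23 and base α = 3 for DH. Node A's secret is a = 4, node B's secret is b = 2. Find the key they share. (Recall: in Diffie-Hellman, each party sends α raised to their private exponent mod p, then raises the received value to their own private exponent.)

6

Node B sends B = α^b mod p = 3^2 mod 23.
3^1 ≡ 3 (mod 23)
3^2 = (3^1)^2 ≡ 3^2 = 9 ≡ 9 (mod 23)
So B = 9. Node A then computes K = B^a mod p = 9^4 mod 23.
9^1 ≡ 9 (mod 23)
9^2 = (9^1)^2 ≡ 9^2 = 81 ≡ 12 (mod 23)
9^4 = (9^2)^2 ≡ 12^2 = 144 ≡ 6 (mod 23)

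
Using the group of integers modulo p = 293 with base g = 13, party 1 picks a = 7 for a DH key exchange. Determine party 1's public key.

Public value = 13^7 mod 293.
13^1 ≡ 13 (mod 293)
13^2 = (13^1)^2 ≡ 13^2 = 169 ≡ 169 (mod 293)
13^4 = (13^2)^2 ≡ 169^2 = 28561 ≡ 140 (mod 293)
13^7 = 13^4 · 13^2 · 13^1 ≡ 140 · 169 · 13 ≡ 223 (mod 293).

223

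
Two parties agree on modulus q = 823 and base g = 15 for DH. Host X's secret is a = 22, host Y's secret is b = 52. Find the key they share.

Host Y sends B = g^b mod q = 15^52 mod 823.
15^1 ≡ 15 (mod 823)
15^2 = (15^1)^2 ≡ 15^2 = 225 ≡ 225 (mod 823)
15^4 = (15^2)^2 ≡ 225^2 = 50625 ≡ 422 (mod 823)
15^8 = (15^4)^2 ≡ 422^2 = 178084 ≡ 316 (mod 823)
15^16 = (15^8)^2 ≡ 316^2 = 99856 ≡ 273 (mod 823)
15^32 = (15^16)^2 ≡ 273^2 = 74529 ≡ 459 (mod 823)
15^52 = 15^32 · 15^16 · 15^4 ≡ 459 · 273 · 422 ≡ 158 (mod 823).
So B = 158. Host X then computes K = B^a mod q = 158^22 mod 823.
158^1 ≡ 158 (mod 823)
158^2 = (158^1)^2 ≡ 158^2 = 24964 ≡ 274 (mod 823)
158^4 = (158^2)^2 ≡ 274^2 = 75076 ≡ 183 (mod 823)
158^8 = (158^4)^2 ≡ 183^2 = 33489 ≡ 569 (mod 823)
158^16 = (158^8)^2 ≡ 569^2 = 323761 ≡ 322 (mod 823)
158^22 = 158^16 · 158^4 · 158^2 ≡ 322 · 183 · 274 ≡ 110 (mod 823).

110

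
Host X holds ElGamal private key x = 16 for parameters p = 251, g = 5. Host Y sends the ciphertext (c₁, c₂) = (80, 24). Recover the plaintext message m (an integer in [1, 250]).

120

Shared mask s = c₁^x mod p = 80^16 mod 251.
80^1 ≡ 80 (mod 251)
80^2 = (80^1)^2 ≡ 80^2 = 6400 ≡ 125 (mod 251)
80^4 = (80^2)^2 ≡ 125^2 = 15625 ≡ 63 (mod 251)
80^8 = (80^4)^2 ≡ 63^2 = 3969 ≡ 204 (mod 251)
80^16 = (80^8)^2 ≡ 204^2 = 41616 ≡ 201 (mod 251)
So s = 201; s⁻¹ ≡ 5 (mod 251).
m = c₂ · s⁻¹ mod 251 = 24 · 5 mod 251 = 120.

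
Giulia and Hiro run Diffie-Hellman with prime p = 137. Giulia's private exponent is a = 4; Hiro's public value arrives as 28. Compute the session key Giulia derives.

74

Shared key K = 28^4 mod 137.
28^1 ≡ 28 (mod 137)
28^2 = (28^1)^2 ≡ 28^2 = 784 ≡ 99 (mod 137)
28^4 = (28^2)^2 ≡ 99^2 = 9801 ≡ 74 (mod 137)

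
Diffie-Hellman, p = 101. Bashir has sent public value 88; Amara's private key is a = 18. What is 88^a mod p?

92

Shared key K = 88^18 mod 101.
88^1 ≡ 88 (mod 101)
88^2 = (88^1)^2 ≡ 88^2 = 7744 ≡ 68 (mod 101)
88^4 = (88^2)^2 ≡ 68^2 = 4624 ≡ 79 (mod 101)
88^8 = (88^4)^2 ≡ 79^2 = 6241 ≡ 80 (mod 101)
88^16 = (88^8)^2 ≡ 80^2 = 6400 ≡ 37 (mod 101)
88^18 = 88^16 · 88^2 ≡ 37 · 68 ≡ 92 (mod 101).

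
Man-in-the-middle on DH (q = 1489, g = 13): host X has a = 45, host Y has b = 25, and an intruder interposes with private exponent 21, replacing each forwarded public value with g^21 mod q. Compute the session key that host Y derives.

1030

Host Y receives an intruder's public value M = 13^21 mod 1489 instead of the honest one.
13^1 ≡ 13 (mod 1489)
13^2 = (13^1)^2 ≡ 13^2 = 169 ≡ 169 (mod 1489)
13^4 = (13^2)^2 ≡ 169^2 = 28561 ≡ 270 (mod 1489)
13^8 = (13^4)^2 ≡ 270^2 = 72900 ≡ 1428 (mod 1489)
13^16 = (13^8)^2 ≡ 1428^2 = 2039184 ≡ 743 (mod 1489)
13^21 = 13^16 · 13^4 · 13^1 ≡ 743 · 270 · 13 ≡ 691 (mod 1489).
So M = 691. Host Y computes K = M^25 mod 1489.
691^1 ≡ 691 (mod 1489)
691^2 = (691^1)^2 ≡ 691^2 = 477481 ≡ 1001 (mod 1489)
691^4 = (691^2)^2 ≡ 1001^2 = 1002001 ≡ 1393 (mod 1489)
691^8 = (691^4)^2 ≡ 1393^2 = 1940449 ≡ 282 (mod 1489)
691^16 = (691^8)^2 ≡ 282^2 = 79524 ≡ 607 (mod 1489)
691^25 = 691^16 · 691^8 · 691^1 ≡ 607 · 282 · 691 ≡ 1030 (mod 1489).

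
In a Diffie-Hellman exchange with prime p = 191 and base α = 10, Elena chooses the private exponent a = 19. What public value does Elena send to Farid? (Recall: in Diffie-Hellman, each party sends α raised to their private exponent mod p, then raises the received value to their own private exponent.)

Public value = 10^19 (mod 191).
10^1 ≡ 10 (mod 191)
10^2 = (10^1)^2 ≡ 10^2 = 100 ≡ 100 (mod 191)
10^4 = (10^2)^2 ≡ 100^2 = 10000 ≡ 68 (mod 191)
10^8 = (10^4)^2 ≡ 68^2 = 4624 ≡ 40 (mod 191)
10^16 = (10^8)^2 ≡ 40^2 = 1600 ≡ 72 (mod 191)
10^19 = 10^16 · 10^2 · 10^1 ≡ 72 · 100 · 10 ≡ 184 (mod 191).

184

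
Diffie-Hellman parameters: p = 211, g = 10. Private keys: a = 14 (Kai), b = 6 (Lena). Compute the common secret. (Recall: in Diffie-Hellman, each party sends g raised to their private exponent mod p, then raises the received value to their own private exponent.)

107

Lena sends B = g^b mod p = 10^6 mod 211.
10^1 ≡ 10 (mod 211)
10^2 = (10^1)^2 ≡ 10^2 = 100 ≡ 100 (mod 211)
10^4 = (10^2)^2 ≡ 100^2 = 10000 ≡ 83 (mod 211)
10^6 = 10^4 · 10^2 ≡ 83 · 100 ≡ 71 (mod 211).
So B = 71. Kai then computes K = B^a mod p = 71^14 mod 211.
71^1 ≡ 71 (mod 211)
71^2 = (71^1)^2 ≡ 71^2 = 5041 ≡ 188 (mod 211)
71^4 = (71^2)^2 ≡ 188^2 = 35344 ≡ 107 (mod 211)
71^8 = (71^4)^2 ≡ 107^2 = 11449 ≡ 55 (mod 211)
71^14 = 71^8 · 71^4 · 71^2 ≡ 55 · 107 · 188 ≡ 107 (mod 211).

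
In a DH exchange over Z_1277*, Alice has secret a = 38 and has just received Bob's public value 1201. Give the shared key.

Shared key K = 1201^38 mod 1277.
1201^1 ≡ 1201 (mod 1277)
1201^2 = (1201^1)^2 ≡ 1201^2 = 1442401 ≡ 668 (mod 1277)
1201^4 = (1201^2)^2 ≡ 668^2 = 446224 ≡ 551 (mod 1277)
1201^8 = (1201^4)^2 ≡ 551^2 = 303601 ≡ 952 (mod 1277)
1201^16 = (1201^8)^2 ≡ 952^2 = 906304 ≡ 911 (mod 1277)
1201^32 = (1201^16)^2 ≡ 911^2 = 829921 ≡ 1148 (mod 1277)
1201^38 = 1201^32 · 1201^4 · 1201^2 ≡ 1148 · 551 · 668 ≡ 642 (mod 1277).

642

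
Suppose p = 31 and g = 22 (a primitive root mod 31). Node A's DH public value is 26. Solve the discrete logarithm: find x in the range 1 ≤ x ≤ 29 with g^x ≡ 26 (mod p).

Try successive powers of 22 modulo 31:
22^1 ≡ 22
22^2 ≡ 19
22^3 ≡ 15
22^4 ≡ 20
22^5 ≡ 6
22^6 ≡ 8
22^7 ≡ 21
22^8 ≡ 28
22^9 ≡ 27
22^10 ≡ 5
22^11 ≡ 17
22^12 ≡ 2
22^13 ≡ 13
22^14 ≡ 7
22^15 ≡ 30
22^16 ≡ 9
22^17 ≡ 12
22^18 ≡ 16
22^19 ≡ 11
22^20 ≡ 25
22^21 ≡ 23
22^22 ≡ 10
22^23 ≡ 3
22^24 ≡ 4
22^25 ≡ 26
Found: x = 25.

25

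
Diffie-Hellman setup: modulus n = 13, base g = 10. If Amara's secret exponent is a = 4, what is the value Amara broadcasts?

3

Public value = 10^4 mod 13.
10^1 ≡ 10 (mod 13)
10^2 = (10^1)^2 ≡ 10^2 = 100 ≡ 9 (mod 13)
10^4 = (10^2)^2 ≡ 9^2 = 81 ≡ 3 (mod 13)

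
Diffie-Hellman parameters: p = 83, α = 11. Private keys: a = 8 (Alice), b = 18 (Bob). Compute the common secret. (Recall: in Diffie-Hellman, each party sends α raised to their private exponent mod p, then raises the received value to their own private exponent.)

29

Alice sends A = α^a mod p = 11^8 mod 83.
11^1 ≡ 11 (mod 83)
11^2 = (11^1)^2 ≡ 11^2 = 121 ≡ 38 (mod 83)
11^4 = (11^2)^2 ≡ 38^2 = 1444 ≡ 33 (mod 83)
11^8 = (11^4)^2 ≡ 33^2 = 1089 ≡ 10 (mod 83)
So A = 10. Bob then computes K = A^b mod p = 10^18 mod 83.
10^1 ≡ 10 (mod 83)
10^2 = (10^1)^2 ≡ 10^2 = 100 ≡ 17 (mod 83)
10^4 = (10^2)^2 ≡ 17^2 = 289 ≡ 40 (mod 83)
10^8 = (10^4)^2 ≡ 40^2 = 1600 ≡ 23 (mod 83)
10^16 = (10^8)^2 ≡ 23^2 = 529 ≡ 31 (mod 83)
10^18 = 10^16 · 10^2 ≡ 31 · 17 ≡ 29 (mod 83).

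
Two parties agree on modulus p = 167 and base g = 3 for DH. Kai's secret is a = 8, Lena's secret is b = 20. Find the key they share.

115

Kai sends A = g^a mod p = 3^8 mod 167.
3^1 ≡ 3 (mod 167)
3^2 = (3^1)^2 ≡ 3^2 = 9 ≡ 9 (mod 167)
3^4 = (3^2)^2 ≡ 9^2 = 81 ≡ 81 (mod 167)
3^8 = (3^4)^2 ≡ 81^2 = 6561 ≡ 48 (mod 167)
So A = 48. Lena then computes K = A^b mod p = 48^20 mod 167.
48^1 ≡ 48 (mod 167)
48^2 = (48^1)^2 ≡ 48^2 = 2304 ≡ 133 (mod 167)
48^4 = (48^2)^2 ≡ 133^2 = 17689 ≡ 154 (mod 167)
48^8 = (48^4)^2 ≡ 154^2 = 23716 ≡ 2 (mod 167)
48^16 = (48^8)^2 ≡ 2^2 = 4 ≡ 4 (mod 167)
48^20 = 48^16 · 48^4 ≡ 4 · 154 ≡ 115 (mod 167).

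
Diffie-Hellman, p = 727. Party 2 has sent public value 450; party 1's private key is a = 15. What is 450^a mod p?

4

Shared key K = 450^15 mod 727.
450^1 ≡ 450 (mod 727)
450^2 = (450^1)^2 ≡ 450^2 = 202500 ≡ 394 (mod 727)
450^4 = (450^2)^2 ≡ 394^2 = 155236 ≡ 385 (mod 727)
450^8 = (450^4)^2 ≡ 385^2 = 148225 ≡ 644 (mod 727)
450^15 = 450^8 · 450^4 · 450^2 · 450^1 ≡ 644 · 385 · 394 · 450 ≡ 4 (mod 727).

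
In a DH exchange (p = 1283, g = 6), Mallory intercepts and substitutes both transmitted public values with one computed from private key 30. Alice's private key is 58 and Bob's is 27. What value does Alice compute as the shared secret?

757

Alice receives Mallory's public value M = 6^30 mod 1283 instead of the honest one.
6^1 ≡ 6 (mod 1283)
6^2 = (6^1)^2 ≡ 6^2 = 36 ≡ 36 (mod 1283)
6^4 = (6^2)^2 ≡ 36^2 = 1296 ≡ 13 (mod 1283)
6^8 = (6^4)^2 ≡ 13^2 = 169 ≡ 169 (mod 1283)
6^16 = (6^8)^2 ≡ 169^2 = 28561 ≡ 335 (mod 1283)
6^30 = 6^16 · 6^8 · 6^4 · 6^2 ≡ 335 · 169 · 13 · 36 ≡ 587 (mod 1283).
So M = 587. Alice computes K = M^58 mod 1283.
587^1 ≡ 587 (mod 1283)
587^2 = (587^1)^2 ≡ 587^2 = 344569 ≡ 725 (mod 1283)
587^4 = (587^2)^2 ≡ 725^2 = 525625 ≡ 878 (mod 1283)
587^8 = (587^4)^2 ≡ 878^2 = 770884 ≡ 1084 (mod 1283)
587^16 = (587^8)^2 ≡ 1084^2 = 1175056 ≡ 1111 (mod 1283)
587^32 = (587^16)^2 ≡ 1111^2 = 1234321 ≡ 75 (mod 1283)
587^58 = 587^32 · 587^16 · 587^8 · 587^2 ≡ 75 · 1111 · 1084 · 725 ≡ 757 (mod 1283).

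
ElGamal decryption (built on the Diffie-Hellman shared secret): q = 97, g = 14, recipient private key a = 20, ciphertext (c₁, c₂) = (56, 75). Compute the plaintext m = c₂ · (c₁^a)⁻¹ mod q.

Shared mask s = c₁^a mod q = 56^20 mod 97.
56^1 ≡ 56 (mod 97)
56^2 = (56^1)^2 ≡ 56^2 = 3136 ≡ 32 (mod 97)
56^4 = (56^2)^2 ≡ 32^2 = 1024 ≡ 54 (mod 97)
56^8 = (56^4)^2 ≡ 54^2 = 2916 ≡ 6 (mod 97)
56^16 = (56^8)^2 ≡ 6^2 = 36 ≡ 36 (mod 97)
56^20 = 56^16 · 56^4 ≡ 36 · 54 ≡ 4 (mod 97).
So s = 4; s⁻¹ ≡ 73 (mod 97).
m = c₂ · s⁻¹ mod 97 = 75 · 73 mod 97 = 43.

43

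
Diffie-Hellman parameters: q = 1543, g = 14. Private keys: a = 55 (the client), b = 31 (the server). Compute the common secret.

626

The client sends A = g^a mod q = 14^55 mod 1543.
14^1 ≡ 14 (mod 1543)
14^2 = (14^1)^2 ≡ 14^2 = 196 ≡ 196 (mod 1543)
14^4 = (14^2)^2 ≡ 196^2 = 38416 ≡ 1384 (mod 1543)
14^8 = (14^4)^2 ≡ 1384^2 = 1915456 ≡ 593 (mod 1543)
14^16 = (14^8)^2 ≡ 593^2 = 351649 ≡ 1388 (mod 1543)
14^32 = (14^16)^2 ≡ 1388^2 = 1926544 ≡ 880 (mod 1543)
14^55 = 14^32 · 14^16 · 14^4 · 14^2 · 14^1 ≡ 880 · 1388 · 1384 · 196 · 14 ≡ 139 (mod 1543).
So A = 139. The server then computes K = A^b mod q = 139^31 mod 1543.
139^1 ≡ 139 (mod 1543)
139^2 = (139^1)^2 ≡ 139^2 = 19321 ≡ 805 (mod 1543)
139^4 = (139^2)^2 ≡ 805^2 = 648025 ≡ 1508 (mod 1543)
139^8 = (139^4)^2 ≡ 1508^2 = 2274064 ≡ 1225 (mod 1543)
139^16 = (139^8)^2 ≡ 1225^2 = 1500625 ≡ 829 (mod 1543)
139^31 = 139^16 · 139^8 · 139^4 · 139^2 · 139^1 ≡ 829 · 1225 · 1508 · 805 · 139 ≡ 626 (mod 1543).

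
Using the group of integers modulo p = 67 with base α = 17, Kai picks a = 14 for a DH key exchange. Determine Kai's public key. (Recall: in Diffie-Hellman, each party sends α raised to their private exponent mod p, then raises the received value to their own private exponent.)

Public value = 17^{14} \pmod{67}.
17^1 ≡ 17 (mod 67)
17^2 = (17^1)^2 ≡ 17^2 = 289 ≡ 21 (mod 67)
17^4 = (17^2)^2 ≡ 21^2 = 441 ≡ 39 (mod 67)
17^8 = (17^4)^2 ≡ 39^2 = 1521 ≡ 47 (mod 67)
17^14 = 17^8 · 17^4 · 17^2 ≡ 47 · 39 · 21 ≡ 35 (mod 67).

35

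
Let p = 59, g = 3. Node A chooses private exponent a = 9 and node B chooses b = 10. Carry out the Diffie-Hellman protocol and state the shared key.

27

Node B sends B = g^b mod p = 3^10 mod 59.
3^1 ≡ 3 (mod 59)
3^2 = (3^1)^2 ≡ 3^2 = 9 ≡ 9 (mod 59)
3^4 = (3^2)^2 ≡ 9^2 = 81 ≡ 22 (mod 59)
3^8 = (3^4)^2 ≡ 22^2 = 484 ≡ 12 (mod 59)
3^10 = 3^8 · 3^2 ≡ 12 · 9 ≡ 49 (mod 59).
So B = 49. Node A then computes K = B^a mod p = 49^9 mod 59.
49^1 ≡ 49 (mod 59)
49^2 = (49^1)^2 ≡ 49^2 = 2401 ≡ 41 (mod 59)
49^4 = (49^2)^2 ≡ 41^2 = 1681 ≡ 29 (mod 59)
49^8 = (49^4)^2 ≡ 29^2 = 841 ≡ 15 (mod 59)
49^9 = 49^8 · 49^1 ≡ 15 · 49 ≡ 27 (mod 59).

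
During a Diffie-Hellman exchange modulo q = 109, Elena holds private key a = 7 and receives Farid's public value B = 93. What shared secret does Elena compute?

43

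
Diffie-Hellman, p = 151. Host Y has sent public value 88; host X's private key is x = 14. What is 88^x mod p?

Shared key K = 88^14 mod 151.
88^1 ≡ 88 (mod 151)
88^2 = (88^1)^2 ≡ 88^2 = 7744 ≡ 43 (mod 151)
88^4 = (88^2)^2 ≡ 43^2 = 1849 ≡ 37 (mod 151)
88^8 = (88^4)^2 ≡ 37^2 = 1369 ≡ 10 (mod 151)
88^14 = 88^8 · 88^4 · 88^2 ≡ 10 · 37 · 43 ≡ 55 (mod 151).

55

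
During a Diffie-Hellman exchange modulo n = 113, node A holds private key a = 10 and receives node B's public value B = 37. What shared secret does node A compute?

88

Shared key K = 37^10 mod 113.
37^1 ≡ 37 (mod 113)
37^2 = (37^1)^2 ≡ 37^2 = 1369 ≡ 13 (mod 113)
37^4 = (37^2)^2 ≡ 13^2 = 169 ≡ 56 (mod 113)
37^8 = (37^4)^2 ≡ 56^2 = 3136 ≡ 85 (mod 113)
37^10 = 37^8 · 37^2 ≡ 85 · 13 ≡ 88 (mod 113).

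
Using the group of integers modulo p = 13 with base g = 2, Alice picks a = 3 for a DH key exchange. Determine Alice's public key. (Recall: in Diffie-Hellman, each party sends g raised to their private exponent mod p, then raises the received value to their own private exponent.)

8

Public value = 2^3 mod 13.
2^1 ≡ 2 (mod 13)
2^2 = (2^1)^2 ≡ 2^2 = 4 ≡ 4 (mod 13)
2^3 = 2^2 · 2^1 ≡ 4 · 2 ≡ 8 (mod 13).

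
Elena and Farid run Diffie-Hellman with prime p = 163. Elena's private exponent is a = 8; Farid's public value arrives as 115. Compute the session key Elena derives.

Shared key K = 115^8 mod 163.
115^1 ≡ 115 (mod 163)
115^2 = (115^1)^2 ≡ 115^2 = 13225 ≡ 22 (mod 163)
115^4 = (115^2)^2 ≡ 22^2 = 484 ≡ 158 (mod 163)
115^8 = (115^4)^2 ≡ 158^2 = 24964 ≡ 25 (mod 163)

25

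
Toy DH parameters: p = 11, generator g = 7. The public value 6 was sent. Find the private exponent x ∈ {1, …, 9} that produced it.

Try successive powers of 7 modulo 11:
7^1 ≡ 7
7^2 ≡ 5
7^3 ≡ 2
7^4 ≡ 3
7^5 ≡ 10
7^6 ≡ 4
7^7 ≡ 6
Found: x = 7.

7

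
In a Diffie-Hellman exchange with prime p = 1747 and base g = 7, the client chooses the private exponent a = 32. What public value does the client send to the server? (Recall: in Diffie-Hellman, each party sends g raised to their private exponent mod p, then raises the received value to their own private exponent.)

Public value = 7^32 mod 1747.
7^1 ≡ 7 (mod 1747)
7^2 = (7^1)^2 ≡ 7^2 = 49 ≡ 49 (mod 1747)
7^4 = (7^2)^2 ≡ 49^2 = 2401 ≡ 654 (mod 1747)
7^8 = (7^4)^2 ≡ 654^2 = 427716 ≡ 1448 (mod 1747)
7^16 = (7^8)^2 ≡ 1448^2 = 2096704 ≡ 304 (mod 1747)
7^32 = (7^16)^2 ≡ 304^2 = 92416 ≡ 1572 (mod 1747)

1572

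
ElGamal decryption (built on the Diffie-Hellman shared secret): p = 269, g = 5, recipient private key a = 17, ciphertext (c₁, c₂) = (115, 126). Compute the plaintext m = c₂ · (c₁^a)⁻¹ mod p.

Shared mask s = c₁^a mod p = 115^17 mod 269.
115^1 ≡ 115 (mod 269)
115^2 = (115^1)^2 ≡ 115^2 = 13225 ≡ 44 (mod 269)
115^4 = (115^2)^2 ≡ 44^2 = 1936 ≡ 53 (mod 269)
115^8 = (115^4)^2 ≡ 53^2 = 2809 ≡ 119 (mod 269)
115^16 = (115^8)^2 ≡ 119^2 = 14161 ≡ 173 (mod 269)
115^17 = 115^16 · 115^1 ≡ 173 · 115 ≡ 258 (mod 269).
So s = 258; s⁻¹ ≡ 220 (mod 269).
m = c₂ · s⁻¹ mod 269 = 126 · 220 mod 269 = 13.

13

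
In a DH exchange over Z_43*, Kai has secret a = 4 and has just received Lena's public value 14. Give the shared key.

Shared key K = 14^4 mod 43.
14^1 ≡ 14 (mod 43)
14^2 = (14^1)^2 ≡ 14^2 = 196 ≡ 24 (mod 43)
14^4 = (14^2)^2 ≡ 24^2 = 576 ≡ 17 (mod 43)

17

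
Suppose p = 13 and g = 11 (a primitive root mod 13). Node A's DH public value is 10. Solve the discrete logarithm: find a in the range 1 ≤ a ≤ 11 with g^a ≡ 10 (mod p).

Try successive powers of 11 modulo 13:
11^1 ≡ 11
11^2 ≡ 4
11^3 ≡ 5
11^4 ≡ 3
11^5 ≡ 7
11^6 ≡ 12
11^7 ≡ 2
11^8 ≡ 9
11^9 ≡ 8
11^10 ≡ 10
Found: a = 10.

10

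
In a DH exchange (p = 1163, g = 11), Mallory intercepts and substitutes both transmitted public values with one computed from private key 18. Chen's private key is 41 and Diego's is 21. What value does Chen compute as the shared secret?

1083

Chen receives Mallory's public value M = 11^18 mod 1163 instead of the honest one.
11^1 ≡ 11 (mod 1163)
11^2 = (11^1)^2 ≡ 11^2 = 121 ≡ 121 (mod 1163)
11^4 = (11^2)^2 ≡ 121^2 = 14641 ≡ 685 (mod 1163)
11^8 = (11^4)^2 ≡ 685^2 = 469225 ≡ 536 (mod 1163)
11^16 = (11^8)^2 ≡ 536^2 = 287296 ≡ 35 (mod 1163)
11^18 = 11^16 · 11^2 ≡ 35 · 121 ≡ 746 (mod 1163).
So M = 746. Chen computes K = M^41 mod 1163.
746^1 ≡ 746 (mod 1163)
746^2 = (746^1)^2 ≡ 746^2 = 556516 ≡ 602 (mod 1163)
746^4 = (746^2)^2 ≡ 602^2 = 362404 ≡ 711 (mod 1163)
746^8 = (746^4)^2 ≡ 711^2 = 505521 ≡ 779 (mod 1163)
746^16 = (746^8)^2 ≡ 779^2 = 606841 ≡ 918 (mod 1163)
746^32 = (746^16)^2 ≡ 918^2 = 842724 ≡ 712 (mod 1163)
746^41 = 746^32 · 746^8 · 746^1 ≡ 712 · 779 · 746 ≡ 1083 (mod 1163).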